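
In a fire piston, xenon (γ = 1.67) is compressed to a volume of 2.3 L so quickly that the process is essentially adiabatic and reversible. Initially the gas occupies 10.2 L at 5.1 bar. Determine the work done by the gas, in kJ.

P₂ = P₁(V₁/V₂)^γ = 5.1×(10.2/2.3)^(1.67) = 61.35 bar.
For a reversible adiabat, W_by_gas = (P₁V₁ − P₂V₂)/(γ−1).
W_by = (510000×0.0102 − 6.135×10^6×0.0023) / (0.67) = -13300 J.

W ≈ -13.3 kJ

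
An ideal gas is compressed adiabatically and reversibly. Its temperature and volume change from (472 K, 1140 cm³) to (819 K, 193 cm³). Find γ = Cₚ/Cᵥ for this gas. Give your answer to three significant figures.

TV^(γ−1) = const ⇒ γ − 1 = ln(T₂/T₁) / ln(V₁/V₂).
γ = 1 + ln(819/472) / ln(1140/193) = 1.31.

γ ≈ 1.31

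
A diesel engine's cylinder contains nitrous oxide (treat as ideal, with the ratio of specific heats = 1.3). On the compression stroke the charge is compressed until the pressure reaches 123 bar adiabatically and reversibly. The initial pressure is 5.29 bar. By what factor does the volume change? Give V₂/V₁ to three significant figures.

V₂/V₁ ≈ 0.0889

From PV^γ = const, V₂/V₁ = (P₁/P₂)^(1/γ).
V₂/V₁ = (5.29/123)^(0.769) = 0.0889.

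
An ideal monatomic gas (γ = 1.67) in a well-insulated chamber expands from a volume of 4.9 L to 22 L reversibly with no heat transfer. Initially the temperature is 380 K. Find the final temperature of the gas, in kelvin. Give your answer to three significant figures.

T₂ ≈ 139 K

For a reversible adiabat TV^(γ−1) is constant, so T₂ = T₁ (V₁/V₂)^(γ−1).
T₂ = 380 × (4.9/22)^(0.67) = 138.9 K.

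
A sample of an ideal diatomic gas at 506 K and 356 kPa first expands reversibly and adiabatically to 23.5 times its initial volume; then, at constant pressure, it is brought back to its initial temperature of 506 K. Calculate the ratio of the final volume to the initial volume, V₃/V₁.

V₃/V₁ ≈ 83.1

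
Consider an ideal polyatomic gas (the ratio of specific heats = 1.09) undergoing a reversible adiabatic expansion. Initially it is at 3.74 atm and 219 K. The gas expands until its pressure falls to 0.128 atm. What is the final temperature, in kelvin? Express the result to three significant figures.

Along an adiabat T P^((1−γ)/γ) is constant, so T₂ = T₁ (P₂/P₁)^((γ−1)/γ).
T₂ = 219 × (0.128/3.74)^(0.0826) = 165.7 K.

T₂ ≈ 166 K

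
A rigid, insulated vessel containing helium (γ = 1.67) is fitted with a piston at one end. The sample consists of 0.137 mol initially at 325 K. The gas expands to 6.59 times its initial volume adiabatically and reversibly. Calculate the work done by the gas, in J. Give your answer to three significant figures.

W ≈ 396 J

For a reversible adiabat TV^(γ−1) is constant, so T₂ = T₁ (V₁/V₂)^(γ−1).
T₂ = 325 × (1/6.59)^(0.67) = 91.88 K.
Q = 0, so ΔU = W_on_gas = nCᵥΔT with Cᵥ = R/(γ−1) = 12.41 J/(mol·K).
ΔU = 0.137 × 12.41 × (91.88 − 325) = -396.3 J.
Work done by the gas = −ΔU = 396.3 J.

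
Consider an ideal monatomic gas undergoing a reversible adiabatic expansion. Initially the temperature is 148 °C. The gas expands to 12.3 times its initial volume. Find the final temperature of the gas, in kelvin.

For a reversible adiabat TV^(γ−1) is constant, so T₂ = T₁ (V₁/V₂)^(γ−1).
For a monatomic ideal gas γ = 5/3, so γ−1 = 2/3.
T₁ = 148 °C = 421.1 K.
T₂ = 421.1 × (1/12.3)^(2/3) = 79.04 K.

T₂ ≈ 79.0 K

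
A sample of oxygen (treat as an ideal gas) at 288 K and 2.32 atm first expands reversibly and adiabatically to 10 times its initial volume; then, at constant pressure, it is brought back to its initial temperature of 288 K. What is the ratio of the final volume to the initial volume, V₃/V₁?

V₃/V₁ ≈ 25.1

For a diatomic ideal gas γ = 7/5.
Adiabatic step: V₂/V₁ = 10; T₂ = T₁·(1/10)^(2/5) = 114.7 K.
Isobaric step: V₃/V₂ = T₃/T₂ = 288/114.7.
V₃/V₁ = (V₂/V₁)(V₃/V₂) = 10 × (288/114.7) = 25.12.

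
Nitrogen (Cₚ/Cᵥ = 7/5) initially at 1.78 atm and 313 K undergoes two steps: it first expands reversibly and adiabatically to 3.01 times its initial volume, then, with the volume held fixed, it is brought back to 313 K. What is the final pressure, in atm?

P₃ ≈ 0.591 atm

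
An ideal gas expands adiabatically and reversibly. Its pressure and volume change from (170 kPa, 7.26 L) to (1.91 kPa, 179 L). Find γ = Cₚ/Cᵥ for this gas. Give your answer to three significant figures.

γ ≈ 1.40

PV^γ = const ⇒ γ = ln(P₂/P₁) / ln(V₁/V₂).
γ = ln(1.91/170) / ln(7.26/179) = 1.401.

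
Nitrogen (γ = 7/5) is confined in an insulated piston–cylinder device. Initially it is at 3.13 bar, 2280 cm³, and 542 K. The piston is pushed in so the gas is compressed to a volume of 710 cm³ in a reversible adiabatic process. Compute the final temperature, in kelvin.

For a reversible adiabat TV^(γ−1) is constant, so T₂ = T₁ (V₁/V₂)^(γ−1).
T₂ = 542 × (2280/710)^(2/5) = 864.3 K.

T₂ ≈ 864 K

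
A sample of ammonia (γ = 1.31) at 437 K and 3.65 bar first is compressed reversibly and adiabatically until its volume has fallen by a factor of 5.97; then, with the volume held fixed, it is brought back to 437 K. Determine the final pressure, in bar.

Adiabatic step (PV^γ = const): P₂ = 3.65×5.97^(1.31) = 37.92 bar; T₂ = 437×5.97^(0.31) = 760.4 K.
Isochoric: P₃ = P₂(T₃/T₂) = 37.92 × (437/760.4) = 21.79 bar.

P₃ ≈ 21.8 bar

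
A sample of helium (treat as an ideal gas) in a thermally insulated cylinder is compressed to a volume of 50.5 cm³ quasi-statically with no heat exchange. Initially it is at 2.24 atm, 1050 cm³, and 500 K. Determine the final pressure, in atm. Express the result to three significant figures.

Since PV^γ is constant along a reversible adiabat, P₂ = P₁ (V₁/V₂)^γ.
γ = 5/3 for a monatomic ideal gas.
P₂ = 2.24 × (1050/50.5)^(5/3) = 352.2 atm.

P₂ ≈ 352 atm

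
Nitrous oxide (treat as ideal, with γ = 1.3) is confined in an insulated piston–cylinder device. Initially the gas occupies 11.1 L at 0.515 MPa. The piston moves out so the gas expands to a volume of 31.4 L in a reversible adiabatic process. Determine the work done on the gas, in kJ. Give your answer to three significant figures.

P₂ = P₁(V₁/V₂)^γ = 0.515×(11.1/31.4)^(1.3) = 0.1333 MPa.
For a reversible adiabat, W_by_gas = (P₁V₁ − P₂V₂)/(γ−1).
W_by = (515000×0.0111 − 133300×0.0314) / (0.3) = 5107 J.
W_on_gas = −W_by = -5107 J.

W ≈ -5.11 kJ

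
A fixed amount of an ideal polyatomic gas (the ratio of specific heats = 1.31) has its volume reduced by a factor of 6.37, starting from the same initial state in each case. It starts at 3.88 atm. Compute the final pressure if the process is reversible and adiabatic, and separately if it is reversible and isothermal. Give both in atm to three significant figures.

Isothermal: P₂ = P₁(V₁/V₂) = 3.88×6.37 = 24.72 atm.
Adiabatic: P₂ = P₁(V₁/V₂)^γ = 3.88×6.37^(1.31) = 43.88 atm.

adiabatic: 43.9 atm; isothermal: 24.7 atm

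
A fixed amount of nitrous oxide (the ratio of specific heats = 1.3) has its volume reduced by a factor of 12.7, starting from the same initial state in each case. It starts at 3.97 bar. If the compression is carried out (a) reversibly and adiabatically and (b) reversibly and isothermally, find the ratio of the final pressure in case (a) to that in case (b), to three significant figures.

P_adiabatic / P_isothermal ≈ 2.14

Isothermal: P_b = P₁(V₁/V₂) = 3.97×12.7.
Adiabatic: P_a = P₁(V₁/V₂)^γ = 3.97×12.7^(1.3).
P_a/P_b = (V₁/V₂)^(γ−1) = 12.7^(0.3) = 2.144.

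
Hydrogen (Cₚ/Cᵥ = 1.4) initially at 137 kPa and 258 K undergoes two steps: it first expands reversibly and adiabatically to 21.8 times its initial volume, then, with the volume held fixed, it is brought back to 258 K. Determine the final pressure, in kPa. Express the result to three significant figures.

Adiabatic step (PV^γ = const): P₂ = 137×(1/21.8)^(1.4) = 1.832 kPa; T₂ = 258×(1/21.8)^(0.4) = 75.2 K.
Isochoric: P₃ = P₂(T₃/T₂) = 1.832 × (258/75.2) = 6.284 kPa.

P₃ ≈ 6.28 kPa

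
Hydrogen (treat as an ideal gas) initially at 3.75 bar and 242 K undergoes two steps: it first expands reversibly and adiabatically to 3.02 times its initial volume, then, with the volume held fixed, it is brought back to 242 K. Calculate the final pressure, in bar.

For a diatomic ideal gas γ = 7/5.
Adiabatic step (PV^γ = const): P₂ = 3.75×(1/3.02)^(7/5) = 0.798 bar; T₂ = 242×(1/3.02)^(2/5) = 155.5 K.
Isochoric: P₃ = P₂(T₃/T₂) = 0.798 × (242/155.5) = 1.242 bar.

P₃ ≈ 1.24 bar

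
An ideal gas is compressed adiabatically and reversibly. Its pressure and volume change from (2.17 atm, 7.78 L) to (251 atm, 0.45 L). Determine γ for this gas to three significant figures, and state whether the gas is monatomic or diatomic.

γ ≈ 1.67; monatomic

PV^γ = const ⇒ γ = ln(P₂/P₁) / ln(V₁/V₂).
γ = ln(251/2.17) / ln(7.78/0.45) = 1.667.
γ ≈ 1.67 is close to 5/3, so the gas is monatomic.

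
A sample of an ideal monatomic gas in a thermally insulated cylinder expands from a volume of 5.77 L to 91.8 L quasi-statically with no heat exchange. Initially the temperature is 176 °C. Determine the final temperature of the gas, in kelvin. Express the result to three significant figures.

T₂ ≈ 71.0 K

For a reversible adiabat TV^(γ−1) is constant, so T₂ = T₁ (V₁/V₂)^(γ−1).
For a monatomic ideal gas γ = 5/3, so γ−1 = 2/3.
T₁ = 176 °C = 449.1 K.
T₂ = 449.1 × (5.77/91.8)^(2/3) = 71 K.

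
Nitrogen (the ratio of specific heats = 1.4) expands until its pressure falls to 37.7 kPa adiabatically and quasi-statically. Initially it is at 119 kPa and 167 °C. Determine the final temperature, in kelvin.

T₂ ≈ 317 K

Along an adiabat T P^((1−γ)/γ) is constant, so T₂ = T₁ (P₂/P₁)^((γ−1)/γ).
T₁ = 167 °C = 440.1 K.
T₂ = 440.1 × (37.7/119)^(0.286) = 316.9 K.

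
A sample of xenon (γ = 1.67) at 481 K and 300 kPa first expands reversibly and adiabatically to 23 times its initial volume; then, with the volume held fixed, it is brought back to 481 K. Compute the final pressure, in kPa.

Adiabatic step (PV^γ = const): P₂ = 300×(1/23)^(1.67) = 1.596 kPa; T₂ = 481×(1/23)^(0.67) = 58.86 K.
Isochoric: P₃ = P₂(T₃/T₂) = 1.596 × (481/58.86) = 13.04 kPa.

P₃ ≈ 13.0 kPa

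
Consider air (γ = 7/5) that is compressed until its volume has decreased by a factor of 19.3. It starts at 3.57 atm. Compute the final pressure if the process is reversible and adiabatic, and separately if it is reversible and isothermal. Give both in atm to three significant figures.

Isothermal: P₂ = P₁(V₁/V₂) = 3.57×19.3 = 68.9 atm.
Adiabatic: P₂ = P₁(V₁/V₂)^γ = 3.57×19.3^(7/5) = 225.1 atm.

adiabatic: 225 atm; isothermal: 68.9 atm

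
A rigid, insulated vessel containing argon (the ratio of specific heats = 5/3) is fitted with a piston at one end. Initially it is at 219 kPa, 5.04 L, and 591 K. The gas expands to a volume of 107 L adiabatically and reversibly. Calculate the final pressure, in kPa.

Adiabatic: P₁V₁^γ = P₂V₂^γ ⇒ P₂ = P₁ (V₁/V₂)^γ.
P₂ = 219 × (5.04/107)^(5/3) = 1.345 kPa.

P₂ ≈ 1.35 kPa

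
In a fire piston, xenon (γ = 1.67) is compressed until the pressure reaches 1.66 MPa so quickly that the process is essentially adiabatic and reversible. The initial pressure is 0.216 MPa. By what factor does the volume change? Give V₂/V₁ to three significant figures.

V₂/V₁ ≈ 0.295

From PV^γ = const, V₂/V₁ = (P₁/P₂)^(1/γ).
V₂/V₁ = (0.216/1.66)^(0.599) = 0.2949.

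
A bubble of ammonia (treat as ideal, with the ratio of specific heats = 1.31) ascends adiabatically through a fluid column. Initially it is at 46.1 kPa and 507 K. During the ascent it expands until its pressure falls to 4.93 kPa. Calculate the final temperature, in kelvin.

T₂ ≈ 299 K

Adiabatic: T₂/T₁ = (P₂/P₁)^((γ−1)/γ).
T₂ = 507 × (4.93/46.1)^(0.237) = 298.7 K.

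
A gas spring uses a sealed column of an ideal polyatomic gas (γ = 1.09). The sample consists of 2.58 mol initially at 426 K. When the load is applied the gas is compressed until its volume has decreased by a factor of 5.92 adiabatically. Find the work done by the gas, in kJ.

Adiabatic: T₁V₁^(γ−1) = T₂V₂^(γ−1) ⇒ T₂ = T₁ (V₁/V₂)^(γ−1).
T₂ = 426 × 5.92^(0.09) = 499.9 K.
Q = 0, so ΔU = W_on_gas = nCᵥΔT with Cᵥ = R/(γ−1) = 92.38 J/(mol·K).
ΔU = 2.58 × 92.38 × (499.9 − 426) = 17620 J.
Work done by the gas = −ΔU = -17620 J.

W ≈ -17.6 kJ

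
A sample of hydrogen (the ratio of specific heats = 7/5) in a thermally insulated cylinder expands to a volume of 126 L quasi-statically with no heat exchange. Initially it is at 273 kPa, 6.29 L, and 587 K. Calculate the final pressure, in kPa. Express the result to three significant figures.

P₂ ≈ 4.11 kPa

Adiabatic: P₁V₁^γ = P₂V₂^γ ⇒ P₂ = P₁ (V₁/V₂)^γ.
P₂ = 273 × (6.29/126)^(7/5) = 4.109 kPa.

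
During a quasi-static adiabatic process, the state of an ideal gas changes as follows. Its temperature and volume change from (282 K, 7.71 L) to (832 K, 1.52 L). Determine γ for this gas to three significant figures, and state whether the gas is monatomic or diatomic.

γ ≈ 1.67; monatomic

TV^(γ−1) = const ⇒ γ − 1 = ln(T₂/T₁) / ln(V₁/V₂).
γ = 1 + ln(832/282) / ln(7.71/1.52) = 1.666.
γ ≈ 1.67 is close to 5/3, so the gas is monatomic.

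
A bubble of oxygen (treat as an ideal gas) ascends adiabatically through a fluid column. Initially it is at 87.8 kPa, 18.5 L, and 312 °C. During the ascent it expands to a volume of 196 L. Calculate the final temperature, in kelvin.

T₂ ≈ 228 K

For a reversible adiabat TV^(γ−1) is constant, so T₂ = T₁ (V₁/V₂)^(γ−1).
γ = 7/5 for a diatomic ideal gas.
T₁ = 312 °C = 585.1 K.
T₂ = 585.1 × (18.5/196)^(2/5) = 227.6 K.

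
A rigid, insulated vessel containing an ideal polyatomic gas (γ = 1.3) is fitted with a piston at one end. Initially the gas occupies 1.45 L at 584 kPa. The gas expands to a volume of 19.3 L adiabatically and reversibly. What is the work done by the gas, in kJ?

W ≈ 1.52 kJ

P₂ = P₁(V₁/V₂)^γ = 584×(1.45/19.3)^(1.3) = 20.18 kPa.
For a reversible adiabat, W_by_gas = (P₁V₁ − P₂V₂)/(γ−1).
W_by = (584000×0.00145 − 20180×0.0193) / (0.3) = 1524 J.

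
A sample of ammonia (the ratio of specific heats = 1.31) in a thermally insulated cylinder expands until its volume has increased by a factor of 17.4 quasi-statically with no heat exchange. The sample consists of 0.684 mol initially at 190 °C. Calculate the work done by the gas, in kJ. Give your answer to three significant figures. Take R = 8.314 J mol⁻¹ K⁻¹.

W ≈ 4.99 kJ

Adiabatic: T₁V₁^(γ−1) = T₂V₂^(γ−1) ⇒ T₂ = T₁ (V₁/V₂)^(γ−1).
T₁ = 190 °C = 463.1 K.
T₂ = 463.1 × (1/17.4)^(0.31) = 191.1 K.
Q = 0, so ΔU = W_on_gas = nCᵥΔT with Cᵥ = R/(γ−1) = 26.82 J/(mol·K).
ΔU = 0.684 × 26.82 × (191.1 − 463.1) = -4991 J.
Work done by the gas = −ΔU = 4991 J.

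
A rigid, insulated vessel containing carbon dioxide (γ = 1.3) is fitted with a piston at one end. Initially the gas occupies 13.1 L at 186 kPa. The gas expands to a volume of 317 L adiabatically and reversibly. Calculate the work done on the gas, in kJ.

W ≈ -5.00 kJ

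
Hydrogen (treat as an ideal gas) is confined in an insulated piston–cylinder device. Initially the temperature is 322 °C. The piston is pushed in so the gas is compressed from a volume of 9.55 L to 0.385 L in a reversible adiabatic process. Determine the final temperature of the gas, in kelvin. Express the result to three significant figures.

T₂ ≈ 2150 K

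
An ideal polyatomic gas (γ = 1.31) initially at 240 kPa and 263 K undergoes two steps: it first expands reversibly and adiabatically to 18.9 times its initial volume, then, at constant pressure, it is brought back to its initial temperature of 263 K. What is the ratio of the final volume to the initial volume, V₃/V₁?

V₃/V₁ ≈ 47.0

Adiabatic step: V₂/V₁ = 18.9; T₂ = T₁·(1/18.9)^(0.31) = 105.7 K.
Isobaric step: V₃/V₂ = T₃/T₂ = 263/105.7.
V₃/V₁ = (V₂/V₁)(V₃/V₂) = 18.9 × (263/105.7) = 47.01.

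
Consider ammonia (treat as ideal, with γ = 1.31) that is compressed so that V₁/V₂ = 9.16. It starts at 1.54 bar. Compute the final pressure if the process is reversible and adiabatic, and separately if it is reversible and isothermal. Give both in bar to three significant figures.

Isothermal: P₂ = P₁(V₁/V₂) = 1.54×9.16 = 14.11 bar.
Adiabatic: P₂ = P₁(V₁/V₂)^γ = 1.54×9.16^(1.31) = 28.03 bar.

adiabatic: 28.0 bar; isothermal: 14.1 bar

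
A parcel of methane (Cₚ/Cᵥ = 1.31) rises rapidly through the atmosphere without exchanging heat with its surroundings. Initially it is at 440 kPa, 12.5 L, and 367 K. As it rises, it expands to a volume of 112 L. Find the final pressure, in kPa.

Adiabatic: P₁V₁^γ = P₂V₂^γ ⇒ P₂ = P₁ (V₁/V₂)^γ.
P₂ = 440 × (12.5/112)^(1.31) = 24.88 kPa.

P₂ ≈ 24.9 kPa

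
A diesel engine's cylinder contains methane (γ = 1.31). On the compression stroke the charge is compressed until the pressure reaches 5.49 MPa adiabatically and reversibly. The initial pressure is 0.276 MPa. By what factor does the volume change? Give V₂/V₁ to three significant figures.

From PV^γ = const, V₂/V₁ = (P₁/P₂)^(1/γ).
V₂/V₁ = (0.276/5.49)^(0.763) = 0.102.

V₂/V₁ ≈ 0.102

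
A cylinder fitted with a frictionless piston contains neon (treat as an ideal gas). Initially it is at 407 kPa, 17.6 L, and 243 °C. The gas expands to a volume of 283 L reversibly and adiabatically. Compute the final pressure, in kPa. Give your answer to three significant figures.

P₂ ≈ 3.97 kPa

Since PV^γ is constant along a reversible adiabat, P₂ = P₁ (V₁/V₂)^γ.
γ = 5/3 for a monatomic ideal gas.
P₂ = 407 × (17.6/283)^(5/3) = 3.973 kPa.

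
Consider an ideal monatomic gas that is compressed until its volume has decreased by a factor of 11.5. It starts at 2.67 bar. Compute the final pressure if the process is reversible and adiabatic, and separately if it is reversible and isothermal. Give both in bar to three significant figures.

For a monatomic ideal gas γ = 5/3.
Isothermal: P₂ = P₁(V₁/V₂) = 2.67×11.5 = 30.7 bar.
Adiabatic: P₂ = P₁(V₁/V₂)^γ = 2.67×11.5^(5/3) = 156.4 bar.

adiabatic: 156 bar; isothermal: 30.7 bar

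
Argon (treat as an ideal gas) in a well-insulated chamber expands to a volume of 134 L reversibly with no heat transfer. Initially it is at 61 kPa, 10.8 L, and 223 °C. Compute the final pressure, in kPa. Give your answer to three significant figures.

P₂ ≈ 0.917 kPa

Adiabatic: P₁V₁^γ = P₂V₂^γ ⇒ P₂ = P₁ (V₁/V₂)^γ.
γ = 5/3 for a monatomic ideal gas.
P₂ = 61 × (10.8/134)^(5/3) = 0.9173 kPa.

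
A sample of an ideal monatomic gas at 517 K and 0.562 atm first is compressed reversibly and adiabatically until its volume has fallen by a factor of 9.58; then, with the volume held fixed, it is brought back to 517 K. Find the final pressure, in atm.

P₃ ≈ 5.38 atm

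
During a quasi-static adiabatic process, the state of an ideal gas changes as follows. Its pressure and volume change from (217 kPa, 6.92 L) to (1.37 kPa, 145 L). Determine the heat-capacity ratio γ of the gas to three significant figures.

γ ≈ 1.66

PV^γ = const ⇒ γ = ln(P₂/P₁) / ln(V₁/V₂).
γ = ln(1.37/217) / ln(6.92/145) = 1.665.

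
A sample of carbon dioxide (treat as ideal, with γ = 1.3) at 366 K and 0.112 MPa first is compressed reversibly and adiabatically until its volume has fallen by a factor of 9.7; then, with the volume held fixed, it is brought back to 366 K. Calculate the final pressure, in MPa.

Adiabatic step (PV^γ = const): P₂ = 0.112×9.7^(1.3) = 2.148 MPa; T₂ = 366×9.7^(0.3) = 723.6 K.
Isochoric: P₃ = P₂(T₃/T₂) = 2.148 × (366/723.6) = 1.086 MPa.

P₃ ≈ 1.09 MPa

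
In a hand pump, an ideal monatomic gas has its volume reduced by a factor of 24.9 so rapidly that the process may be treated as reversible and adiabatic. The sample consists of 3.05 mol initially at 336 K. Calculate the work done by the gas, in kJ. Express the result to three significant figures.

W ≈ -96.2 kJ

Adiabatic: T₁V₁^(γ−1) = T₂V₂^(γ−1) ⇒ T₂ = T₁ (V₁/V₂)^(γ−1).
γ = 5/3 for a monatomic ideal gas, so γ−1 = 2/3.
T₂ = 336 × 24.9^(2/3) = 2865 K.
Q = 0, so ΔU = W_on_gas = nCᵥΔT with Cᵥ = R/(γ−1) = 12.47 J/(mol·K).
ΔU = 3.05 × 12.47 × (2865 − 336) = 96200 J.
Work done by the gas = −ΔU = -96200 J.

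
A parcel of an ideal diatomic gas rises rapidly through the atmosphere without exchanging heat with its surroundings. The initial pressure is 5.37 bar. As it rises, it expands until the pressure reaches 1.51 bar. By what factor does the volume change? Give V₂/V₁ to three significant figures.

From PV^γ = const, V₂/V₁ = (P₁/P₂)^(1/γ).
For a diatomic ideal gas γ = 7/5.
V₂/V₁ = (5.37/1.51)^(5/7) = 2.475.

V₂/V₁ ≈ 2.47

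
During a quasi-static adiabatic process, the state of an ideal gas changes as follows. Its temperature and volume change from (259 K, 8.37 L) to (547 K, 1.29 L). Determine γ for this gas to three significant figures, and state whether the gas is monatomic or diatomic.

TV^(γ−1) = const ⇒ γ − 1 = ln(T₂/T₁) / ln(V₁/V₂).
γ = 1 + ln(547/259) / ln(8.37/1.29) = 1.4.
γ ≈ 1.40 is close to 7/5, so the gas is diatomic.

γ ≈ 1.40; diatomic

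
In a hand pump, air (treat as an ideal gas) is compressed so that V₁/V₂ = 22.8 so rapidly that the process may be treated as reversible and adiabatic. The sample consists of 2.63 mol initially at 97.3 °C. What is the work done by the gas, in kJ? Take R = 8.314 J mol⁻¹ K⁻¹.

W ≈ -50.5 kJ

Adiabatic: T₁V₁^(γ−1) = T₂V₂^(γ−1) ⇒ T₂ = T₁ (V₁/V₂)^(γ−1).
γ = 7/5 for a diatomic ideal gas, so γ−1 = 2/5.
T₁ = 97.3 °C = 370.4 K.
T₂ = 370.4 × 22.8^(2/5) = 1294 K.
Q = 0, so ΔU = W_on_gas = nCᵥΔT with Cᵥ = R/(γ−1) = 20.79 J/(mol·K).
ΔU = 2.63 × 20.79 × (1294 − 370.4) = 50480 J.
Work done by the gas = −ΔU = -50480 J.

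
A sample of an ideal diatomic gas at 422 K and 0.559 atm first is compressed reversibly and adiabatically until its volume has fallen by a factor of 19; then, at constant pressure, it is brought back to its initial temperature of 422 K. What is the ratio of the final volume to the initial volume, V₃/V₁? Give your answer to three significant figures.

V₃/V₁ ≈ 0.0162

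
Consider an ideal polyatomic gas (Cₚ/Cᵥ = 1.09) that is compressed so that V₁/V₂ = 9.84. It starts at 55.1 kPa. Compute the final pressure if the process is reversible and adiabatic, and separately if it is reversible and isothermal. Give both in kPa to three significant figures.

Isothermal: P₂ = P₁(V₁/V₂) = 55.1×9.84 = 542.2 kPa.
Adiabatic: P₂ = P₁(V₁/V₂)^γ = 55.1×9.84^(1.09) = 666.1 kPa.

adiabatic: 666 kPa; isothermal: 542 kPa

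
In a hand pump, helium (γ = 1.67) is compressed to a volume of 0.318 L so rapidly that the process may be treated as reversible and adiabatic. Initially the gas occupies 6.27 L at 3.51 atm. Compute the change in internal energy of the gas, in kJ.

ΔU ≈ 21.2 kJ

P₂ = P₁(V₁/V₂)^γ = 3.51×(6.27/0.318)^(1.67) = 510.1 atm.
For a reversible adiabat, W_by_gas = (P₁V₁ − P₂V₂)/(γ−1).
W_by = (355700×0.00627 − 5.169×10^7×0.000318) / (0.67) = -21210 J.
Q = 0 ⇒ ΔU = −W_by = 21210 J.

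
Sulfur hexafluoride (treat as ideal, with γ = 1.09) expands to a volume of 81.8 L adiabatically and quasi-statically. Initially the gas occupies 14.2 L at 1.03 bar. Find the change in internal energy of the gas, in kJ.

P₂ = P₁(V₁/V₂)^γ = 1.03×(14.2/81.8)^(1.09) = 0.1527 bar.
For a reversible adiabat, W_by_gas = (P₁V₁ − P₂V₂)/(γ−1).
W_by = (103000×0.0142 − 15270×0.0818) / (0.09) = 2369 J.
Q = 0 ⇒ ΔU = −W_by = -2369 J.

ΔU ≈ -2.37 kJ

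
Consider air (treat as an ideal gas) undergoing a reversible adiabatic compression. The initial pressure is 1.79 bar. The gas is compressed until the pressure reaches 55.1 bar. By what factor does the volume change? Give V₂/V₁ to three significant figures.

V₂/V₁ ≈ 0.0865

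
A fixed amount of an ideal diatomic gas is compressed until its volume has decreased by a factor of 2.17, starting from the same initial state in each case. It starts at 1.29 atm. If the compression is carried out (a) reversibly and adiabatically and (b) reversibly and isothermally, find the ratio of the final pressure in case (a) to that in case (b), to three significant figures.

P_adiabatic / P_isothermal ≈ 1.36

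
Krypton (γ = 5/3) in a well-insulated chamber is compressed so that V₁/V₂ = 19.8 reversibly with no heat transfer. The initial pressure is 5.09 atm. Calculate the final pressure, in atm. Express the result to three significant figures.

P₂ ≈ 738 atm

Adiabatic: P₁V₁^γ = P₂V₂^γ ⇒ P₂ = P₁ (V₁/V₂)^γ.
P₂ = 5.09 × 19.8^(5/3) = 737.6 atm.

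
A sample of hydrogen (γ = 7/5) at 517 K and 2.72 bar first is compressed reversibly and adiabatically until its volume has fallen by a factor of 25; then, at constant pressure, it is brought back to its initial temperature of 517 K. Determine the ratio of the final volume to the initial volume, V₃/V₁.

Adiabatic step: V₂/V₁ = 0.04; T₂ = T₁·25^(2/5) = 1874 K.
Isobaric step: V₃/V₂ = T₃/T₂ = 517/1874.
V₃/V₁ = (V₂/V₁)(V₃/V₂) = 0.04 × (517/1874) = 0.01104.

V₃/V₁ ≈ 0.0110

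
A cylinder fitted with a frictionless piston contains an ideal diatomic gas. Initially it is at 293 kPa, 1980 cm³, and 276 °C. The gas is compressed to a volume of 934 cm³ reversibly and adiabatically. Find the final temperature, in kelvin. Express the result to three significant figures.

T₂ ≈ 742 K

Adiabatic: T₁V₁^(γ−1) = T₂V₂^(γ−1) ⇒ T₂ = T₁ (V₁/V₂)^(γ−1).
γ = 7/5 for a diatomic ideal gas.
T₁ = 276 °C = 549.1 K.
T₂ = 549.1 × (1980/934)^(2/5) = 741.7 K.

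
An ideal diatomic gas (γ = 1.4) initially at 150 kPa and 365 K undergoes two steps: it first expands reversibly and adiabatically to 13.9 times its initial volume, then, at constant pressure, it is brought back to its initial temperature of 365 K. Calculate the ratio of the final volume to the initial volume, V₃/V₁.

V₃/V₁ ≈ 39.8

Adiabatic step: V₂/V₁ = 13.9; T₂ = T₁·(1/13.9)^(0.4) = 127.4 K.
Isobaric step: V₃/V₂ = T₃/T₂ = 365/127.4.
V₃/V₁ = (V₂/V₁)(V₃/V₂) = 13.9 × (365/127.4) = 39.83.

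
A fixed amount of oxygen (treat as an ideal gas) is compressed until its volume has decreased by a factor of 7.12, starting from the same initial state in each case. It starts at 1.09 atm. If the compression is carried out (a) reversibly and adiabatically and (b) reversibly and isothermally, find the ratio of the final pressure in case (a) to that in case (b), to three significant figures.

For a diatomic ideal gas γ = 7/5.
Isothermal: P_b = P₁(V₁/V₂) = 1.09×7.12.
Adiabatic: P_a = P₁(V₁/V₂)^γ = 1.09×7.12^(7/5).
P_a/P_b = (V₁/V₂)^(γ−1) = 7.12^(2/5) = 2.193.

P_adiabatic / P_isothermal ≈ 2.19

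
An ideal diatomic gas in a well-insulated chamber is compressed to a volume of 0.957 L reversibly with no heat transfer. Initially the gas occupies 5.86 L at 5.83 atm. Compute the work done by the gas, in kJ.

W ≈ -9.21 kJ

γ = 7/5 for a diatomic ideal gas.
P₂ = P₁(V₁/V₂)^γ = 5.83×(5.86/0.957)^(7/5) = 73.7 atm.
For a reversible adiabat, W_by_gas = (P₁V₁ − P₂V₂)/(γ−1).
W_by = (590700×0.00586 − 7.467×10^6×0.000957) / (2/5) = -9211 J.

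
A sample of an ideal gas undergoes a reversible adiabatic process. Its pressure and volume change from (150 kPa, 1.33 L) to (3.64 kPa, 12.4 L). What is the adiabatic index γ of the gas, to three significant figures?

PV^γ = const ⇒ γ = ln(P₂/P₁) / ln(V₁/V₂).
γ = ln(3.64/150) / ln(1.33/12.4) = 1.666.

γ ≈ 1.67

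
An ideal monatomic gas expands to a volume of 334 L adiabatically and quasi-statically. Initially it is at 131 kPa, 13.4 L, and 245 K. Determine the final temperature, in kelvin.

T₂ ≈ 28.7 K

Adiabatic: T₁V₁^(γ−1) = T₂V₂^(γ−1) ⇒ T₂ = T₁ (V₁/V₂)^(γ−1).
γ = 5/3 for a monatomic ideal gas.
T₂ = 245 × (13.4/334)^(2/3) = 28.71 K.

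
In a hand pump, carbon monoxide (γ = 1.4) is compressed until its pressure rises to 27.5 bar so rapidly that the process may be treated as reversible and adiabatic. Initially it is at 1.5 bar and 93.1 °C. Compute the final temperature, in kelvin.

Along an adiabat T P^((1−γ)/γ) is constant, so T₂ = T₁ (P₂/P₁)^((γ−1)/γ).
T₁ = 93.1 °C = 366.2 K.
T₂ = 366.2 × (27.5/1.5)^(0.286) = 840.8 K.

T₂ ≈ 841 K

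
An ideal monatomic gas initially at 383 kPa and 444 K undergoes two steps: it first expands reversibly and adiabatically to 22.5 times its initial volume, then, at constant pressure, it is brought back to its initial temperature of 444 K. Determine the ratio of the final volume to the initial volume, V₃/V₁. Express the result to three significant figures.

V₃/V₁ ≈ 179

For a monatomic ideal gas γ = 5/3.
Adiabatic step: V₂/V₁ = 22.5; T₂ = T₁·(1/22.5)^(2/3) = 55.71 K.
Isobaric step: V₃/V₂ = T₃/T₂ = 444/55.71.
V₃/V₁ = (V₂/V₁)(V₃/V₂) = 22.5 × (444/55.71) = 179.3.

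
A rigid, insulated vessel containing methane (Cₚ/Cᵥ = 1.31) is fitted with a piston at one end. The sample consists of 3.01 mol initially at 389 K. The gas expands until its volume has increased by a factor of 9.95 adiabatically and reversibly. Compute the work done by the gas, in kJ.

Adiabatic: T₁V₁^(γ−1) = T₂V₂^(γ−1) ⇒ T₂ = T₁ (V₁/V₂)^(γ−1).
T₂ = 389 × (1/9.95)^(0.31) = 190.8 K.
Q = 0, so ΔU = W_on_gas = nCᵥΔT with Cᵥ = R/(γ−1) = 26.82 J/(mol·K).
ΔU = 3.01 × 26.82 × (190.8 − 389) = -16000 J.
Work done by the gas = −ΔU = 16000 J.

W ≈ 16.0 kJ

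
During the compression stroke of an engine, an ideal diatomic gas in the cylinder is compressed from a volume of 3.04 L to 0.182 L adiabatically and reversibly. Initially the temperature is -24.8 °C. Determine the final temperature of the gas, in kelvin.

T₂ ≈ 766 K

Adiabatic: T₁V₁^(γ−1) = T₂V₂^(γ−1) ⇒ T₂ = T₁ (V₁/V₂)^(γ−1).
For a diatomic ideal gas γ = 7/5, so γ−1 = 2/5.
T₁ = -24.8 °C = 248.3 K.
T₂ = 248.3 × (3.04/0.182)^(2/5) = 765.9 K.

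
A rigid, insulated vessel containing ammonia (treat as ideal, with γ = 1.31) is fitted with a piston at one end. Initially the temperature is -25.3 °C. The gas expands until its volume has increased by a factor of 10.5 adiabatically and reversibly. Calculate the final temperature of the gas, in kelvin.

T₂ ≈ 120 K

Adiabatic: T₁V₁^(γ−1) = T₂V₂^(γ−1) ⇒ T₂ = T₁ (V₁/V₂)^(γ−1).
T₁ = -25.3 °C = 247.8 K.
T₂ = 247.8 × (1/10.5)^(0.31) = 119.6 K.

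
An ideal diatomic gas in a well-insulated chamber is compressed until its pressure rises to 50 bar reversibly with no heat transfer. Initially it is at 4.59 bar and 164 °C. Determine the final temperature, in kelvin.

Adiabatic: T₂/T₁ = (P₂/P₁)^((γ−1)/γ).
For a diatomic ideal gas γ = 7/5, so (γ−1)/γ = 2/7.
T₁ = 164 °C = 437.1 K.
T₂ = 437.1 × (50/4.59)^(2/7) = 864.9 K.

T₂ ≈ 865 K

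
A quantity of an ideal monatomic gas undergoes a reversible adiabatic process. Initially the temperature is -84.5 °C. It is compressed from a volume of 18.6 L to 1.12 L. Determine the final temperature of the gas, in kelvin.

T₂ ≈ 1230 K

For a reversible adiabat TV^(γ−1) is constant, so T₂ = T₁ (V₁/V₂)^(γ−1).
For a monatomic ideal gas γ = 5/3, so γ−1 = 2/3.
T₁ = -84.5 °C = 188.6 K.
T₂ = 188.6 × (18.6/1.12)^(2/3) = 1228 K.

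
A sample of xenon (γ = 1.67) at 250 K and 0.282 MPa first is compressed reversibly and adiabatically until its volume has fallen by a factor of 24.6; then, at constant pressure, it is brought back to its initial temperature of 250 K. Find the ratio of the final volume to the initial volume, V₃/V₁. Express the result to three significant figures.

Adiabatic step: V₂/V₁ = 0.04065; T₂ = T₁·24.6^(0.67) = 2137 K.
Isobaric step: V₃/V₂ = T₃/T₂ = 250/2137.
V₃/V₁ = (V₂/V₁)(V₃/V₂) = 0.04065 × (250/2137) = 0.004755.

V₃/V₁ ≈ 0.00475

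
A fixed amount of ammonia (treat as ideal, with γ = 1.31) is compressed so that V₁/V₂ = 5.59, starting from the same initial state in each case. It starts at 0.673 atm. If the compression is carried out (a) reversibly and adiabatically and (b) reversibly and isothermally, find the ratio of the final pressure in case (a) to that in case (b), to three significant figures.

P_adiabatic / P_isothermal ≈ 1.70

Isothermal: P_b = P₁(V₁/V₂) = 0.673×5.59.
Adiabatic: P_a = P₁(V₁/V₂)^γ = 0.673×5.59^(1.31).
P_a/P_b = (V₁/V₂)^(γ−1) = 5.59^(0.31) = 1.705.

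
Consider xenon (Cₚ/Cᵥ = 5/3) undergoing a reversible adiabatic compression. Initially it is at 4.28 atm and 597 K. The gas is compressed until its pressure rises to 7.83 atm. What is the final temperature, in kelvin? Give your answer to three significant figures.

Along an adiabat T P^((1−γ)/γ) is constant, so T₂ = T₁ (P₂/P₁)^((γ−1)/γ).
T₂ = 597 × (7.83/4.28)^(2/5) = 760.2 K.

T₂ ≈ 760 K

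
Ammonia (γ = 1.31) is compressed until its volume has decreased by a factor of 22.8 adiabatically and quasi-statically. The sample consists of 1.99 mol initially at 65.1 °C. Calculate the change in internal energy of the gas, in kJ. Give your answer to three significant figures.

ΔU ≈ 29.5 kJ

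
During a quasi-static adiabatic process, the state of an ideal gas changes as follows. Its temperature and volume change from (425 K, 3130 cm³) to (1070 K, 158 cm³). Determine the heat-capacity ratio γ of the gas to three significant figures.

TV^(γ−1) = const ⇒ γ − 1 = ln(T₂/T₁) / ln(V₁/V₂).
γ = 1 + ln(1070/425) / ln(3130/158) = 1.309.

γ ≈ 1.31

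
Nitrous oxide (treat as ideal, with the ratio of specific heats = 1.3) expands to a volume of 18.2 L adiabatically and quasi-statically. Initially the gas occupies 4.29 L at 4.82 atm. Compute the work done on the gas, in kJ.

W ≈ -2.46 kJ

P₂ = P₁(V₁/V₂)^γ = 4.82×(4.29/18.2)^(1.3) = 0.7365 atm.
For a reversible adiabat, W_by_gas = (P₁V₁ − P₂V₂)/(γ−1).
W_by = (488400×0.00429 − 74620×0.0182) / (0.3) = 2457 J.
W_on_gas = −W_by = -2457 J.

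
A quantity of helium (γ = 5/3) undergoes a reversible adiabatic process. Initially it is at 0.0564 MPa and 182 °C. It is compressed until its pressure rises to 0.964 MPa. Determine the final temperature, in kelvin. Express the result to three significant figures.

T₂ ≈ 1420 K

Adiabatic: T₂/T₁ = (P₂/P₁)^((γ−1)/γ).
T₁ = 182 °C = 455.1 K.
T₂ = 455.1 × (0.964/0.0564)^(2/5) = 1417 K.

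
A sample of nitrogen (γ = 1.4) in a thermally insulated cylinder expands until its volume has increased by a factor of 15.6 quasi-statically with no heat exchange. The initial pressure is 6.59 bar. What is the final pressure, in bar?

Since PV^γ is constant along a reversible adiabat, P₂ = P₁ (V₁/V₂)^γ.
P₂ = 6.59 × (1/15.6)^(1.4) = 0.1408 bar.

P₂ ≈ 0.141 bar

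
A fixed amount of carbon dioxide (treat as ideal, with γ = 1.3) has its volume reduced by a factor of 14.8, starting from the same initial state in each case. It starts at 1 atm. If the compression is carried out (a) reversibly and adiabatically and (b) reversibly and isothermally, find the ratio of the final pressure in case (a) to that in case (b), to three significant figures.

P_adiabatic / P_isothermal ≈ 2.24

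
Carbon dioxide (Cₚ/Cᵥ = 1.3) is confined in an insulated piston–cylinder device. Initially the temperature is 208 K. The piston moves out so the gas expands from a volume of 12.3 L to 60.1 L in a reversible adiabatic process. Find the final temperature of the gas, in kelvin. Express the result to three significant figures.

T₂ ≈ 129 K

Adiabatic: T₁V₁^(γ−1) = T₂V₂^(γ−1) ⇒ T₂ = T₁ (V₁/V₂)^(γ−1).
T₂ = 208 × (12.3/60.1)^(0.3) = 129.2 K.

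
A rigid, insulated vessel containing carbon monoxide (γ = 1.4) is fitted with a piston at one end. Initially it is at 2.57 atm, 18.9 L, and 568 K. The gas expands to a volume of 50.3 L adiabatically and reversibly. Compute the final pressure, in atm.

P₂ ≈ 0.653 atm

Adiabatic: P₁V₁^γ = P₂V₂^γ ⇒ P₂ = P₁ (V₁/V₂)^γ.
P₂ = 2.57 × (18.9/50.3)^(1.4) = 0.6528 atm.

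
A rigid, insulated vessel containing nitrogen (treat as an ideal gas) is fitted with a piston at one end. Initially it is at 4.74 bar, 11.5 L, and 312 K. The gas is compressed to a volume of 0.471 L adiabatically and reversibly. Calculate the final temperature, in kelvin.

T₂ ≈ 1120 K

Adiabatic: T₁V₁^(γ−1) = T₂V₂^(γ−1) ⇒ T₂ = T₁ (V₁/V₂)^(γ−1).
γ = 7/5 for a diatomic ideal gas.
T₂ = 312 × (11.5/0.471)^(2/5) = 1120 K.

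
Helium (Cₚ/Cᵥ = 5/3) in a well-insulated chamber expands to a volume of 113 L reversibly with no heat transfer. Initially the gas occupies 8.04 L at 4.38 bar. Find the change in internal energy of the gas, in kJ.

P₂ = P₁(V₁/V₂)^γ = 4.38×(8.04/113)^(5/3) = 0.05351 bar.
For a reversible adiabat, W_by_gas = (P₁V₁ − P₂V₂)/(γ−1).
W_by = (438000×0.00804 − 5351×0.113) / (2/3) = 4375 J.
Q = 0 ⇒ ΔU = −W_by = -4375 J.

ΔU ≈ -4.38 kJ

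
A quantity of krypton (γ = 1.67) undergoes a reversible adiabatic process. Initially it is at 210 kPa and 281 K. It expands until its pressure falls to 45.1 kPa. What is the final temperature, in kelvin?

Along an adiabat T P^((1−γ)/γ) is constant, so T₂ = T₁ (P₂/P₁)^((γ−1)/γ).
T₂ = 281 × (45.1/210)^(0.401) = 151.6 K.

T₂ ≈ 152 K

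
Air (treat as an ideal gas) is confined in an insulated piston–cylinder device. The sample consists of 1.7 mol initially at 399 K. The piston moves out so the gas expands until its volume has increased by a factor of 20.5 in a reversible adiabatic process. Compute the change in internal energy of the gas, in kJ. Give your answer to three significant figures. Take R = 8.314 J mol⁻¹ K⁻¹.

ΔU ≈ -9.89 kJ

Adiabatic: T₁V₁^(γ−1) = T₂V₂^(γ−1) ⇒ T₂ = T₁ (V₁/V₂)^(γ−1).
γ = 7/5 for a diatomic ideal gas, so γ−1 = 2/5.
T₂ = 399 × (1/20.5)^(2/5) = 119.2 K.
Q = 0, so ΔU = W_on_gas = nCᵥΔT with Cᵥ = R/(γ−1) = 20.79 J/(mol·K).
ΔU = 1.7 × 20.79 × (119.2 − 399) = -9887 J.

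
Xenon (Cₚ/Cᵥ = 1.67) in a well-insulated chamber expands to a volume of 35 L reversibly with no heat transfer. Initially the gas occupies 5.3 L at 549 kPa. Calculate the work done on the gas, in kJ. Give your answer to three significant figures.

W ≈ -3.12 kJ

P₂ = P₁(V₁/V₂)^γ = 549×(5.3/35)^(1.67) = 23.47 kPa.
For a reversible adiabat, W_by_gas = (P₁V₁ − P₂V₂)/(γ−1).
W_by = (549000×0.0053 − 23470×0.035) / (0.67) = 3117 J.
W_on_gas = −W_by = -3117 J.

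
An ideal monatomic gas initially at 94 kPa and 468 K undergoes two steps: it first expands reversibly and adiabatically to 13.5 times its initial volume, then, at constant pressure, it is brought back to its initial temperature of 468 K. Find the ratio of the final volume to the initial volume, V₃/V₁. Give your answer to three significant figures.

V₃/V₁ ≈ 76.5

For a monatomic ideal gas γ = 5/3.
Adiabatic step: V₂/V₁ = 13.5; T₂ = T₁·(1/13.5)^(2/3) = 82.54 K.
Isobaric step: V₃/V₂ = T₃/T₂ = 468/82.54.
V₃/V₁ = (V₂/V₁)(V₃/V₂) = 13.5 × (468/82.54) = 76.54.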